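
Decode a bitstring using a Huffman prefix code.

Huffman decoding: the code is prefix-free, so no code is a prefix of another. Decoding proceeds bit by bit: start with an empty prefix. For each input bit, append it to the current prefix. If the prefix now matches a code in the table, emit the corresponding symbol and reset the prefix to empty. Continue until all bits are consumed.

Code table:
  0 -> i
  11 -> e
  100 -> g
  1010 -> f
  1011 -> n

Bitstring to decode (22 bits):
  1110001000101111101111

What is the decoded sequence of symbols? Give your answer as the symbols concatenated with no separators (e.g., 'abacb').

Answer: egiginene

Derivation:
Bit 0: prefix='1' (no match yet)
Bit 1: prefix='11' -> emit 'e', reset
Bit 2: prefix='1' (no match yet)
Bit 3: prefix='10' (no match yet)
Bit 4: prefix='100' -> emit 'g', reset
Bit 5: prefix='0' -> emit 'i', reset
Bit 6: prefix='1' (no match yet)
Bit 7: prefix='10' (no match yet)
Bit 8: prefix='100' -> emit 'g', reset
Bit 9: prefix='0' -> emit 'i', reset
Bit 10: prefix='1' (no match yet)
Bit 11: prefix='10' (no match yet)
Bit 12: prefix='101' (no match yet)
Bit 13: prefix='1011' -> emit 'n', reset
Bit 14: prefix='1' (no match yet)
Bit 15: prefix='11' -> emit 'e', reset
Bit 16: prefix='1' (no match yet)
Bit 17: prefix='10' (no match yet)
Bit 18: prefix='101' (no match yet)
Bit 19: prefix='1011' -> emit 'n', reset
Bit 20: prefix='1' (no match yet)
Bit 21: prefix='11' -> emit 'e', reset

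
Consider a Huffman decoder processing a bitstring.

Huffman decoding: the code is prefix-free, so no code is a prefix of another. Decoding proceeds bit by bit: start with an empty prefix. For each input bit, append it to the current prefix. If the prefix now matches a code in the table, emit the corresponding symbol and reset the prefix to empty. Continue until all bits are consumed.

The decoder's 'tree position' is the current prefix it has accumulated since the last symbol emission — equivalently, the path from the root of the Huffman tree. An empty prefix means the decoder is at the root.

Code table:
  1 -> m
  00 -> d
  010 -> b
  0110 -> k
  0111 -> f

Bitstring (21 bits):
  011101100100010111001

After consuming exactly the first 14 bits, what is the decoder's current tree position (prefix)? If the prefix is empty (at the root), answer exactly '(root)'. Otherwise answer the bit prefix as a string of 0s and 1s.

Bit 0: prefix='0' (no match yet)
Bit 1: prefix='01' (no match yet)
Bit 2: prefix='011' (no match yet)
Bit 3: prefix='0111' -> emit 'f', reset
Bit 4: prefix='0' (no match yet)
Bit 5: prefix='01' (no match yet)
Bit 6: prefix='011' (no match yet)
Bit 7: prefix='0110' -> emit 'k', reset
Bit 8: prefix='0' (no match yet)
Bit 9: prefix='01' (no match yet)
Bit 10: prefix='010' -> emit 'b', reset
Bit 11: prefix='0' (no match yet)
Bit 12: prefix='00' -> emit 'd', reset
Bit 13: prefix='1' -> emit 'm', reset

Answer: (root)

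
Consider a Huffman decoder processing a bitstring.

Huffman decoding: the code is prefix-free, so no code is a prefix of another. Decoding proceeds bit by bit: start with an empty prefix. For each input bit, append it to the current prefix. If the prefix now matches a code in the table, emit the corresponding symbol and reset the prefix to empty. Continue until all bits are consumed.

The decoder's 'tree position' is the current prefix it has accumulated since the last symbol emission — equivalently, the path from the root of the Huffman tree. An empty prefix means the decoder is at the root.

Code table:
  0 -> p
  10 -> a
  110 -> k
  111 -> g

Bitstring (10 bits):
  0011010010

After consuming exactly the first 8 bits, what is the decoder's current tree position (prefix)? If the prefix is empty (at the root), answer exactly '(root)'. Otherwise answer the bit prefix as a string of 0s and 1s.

Bit 0: prefix='0' -> emit 'p', reset
Bit 1: prefix='0' -> emit 'p', reset
Bit 2: prefix='1' (no match yet)
Bit 3: prefix='11' (no match yet)
Bit 4: prefix='110' -> emit 'k', reset
Bit 5: prefix='1' (no match yet)
Bit 6: prefix='10' -> emit 'a', reset
Bit 7: prefix='0' -> emit 'p', reset

Answer: (root)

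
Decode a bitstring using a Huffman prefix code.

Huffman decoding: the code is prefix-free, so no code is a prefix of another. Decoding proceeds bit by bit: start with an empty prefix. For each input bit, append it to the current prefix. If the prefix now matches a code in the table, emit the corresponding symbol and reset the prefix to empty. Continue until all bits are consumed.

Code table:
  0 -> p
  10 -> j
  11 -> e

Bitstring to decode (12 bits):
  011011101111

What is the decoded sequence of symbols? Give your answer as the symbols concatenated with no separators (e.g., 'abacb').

Answer: pepejee

Derivation:
Bit 0: prefix='0' -> emit 'p', reset
Bit 1: prefix='1' (no match yet)
Bit 2: prefix='11' -> emit 'e', reset
Bit 3: prefix='0' -> emit 'p', reset
Bit 4: prefix='1' (no match yet)
Bit 5: prefix='11' -> emit 'e', reset
Bit 6: prefix='1' (no match yet)
Bit 7: prefix='10' -> emit 'j', reset
Bit 8: prefix='1' (no match yet)
Bit 9: prefix='11' -> emit 'e', reset
Bit 10: prefix='1' (no match yet)
Bit 11: prefix='11' -> emit 'e', reset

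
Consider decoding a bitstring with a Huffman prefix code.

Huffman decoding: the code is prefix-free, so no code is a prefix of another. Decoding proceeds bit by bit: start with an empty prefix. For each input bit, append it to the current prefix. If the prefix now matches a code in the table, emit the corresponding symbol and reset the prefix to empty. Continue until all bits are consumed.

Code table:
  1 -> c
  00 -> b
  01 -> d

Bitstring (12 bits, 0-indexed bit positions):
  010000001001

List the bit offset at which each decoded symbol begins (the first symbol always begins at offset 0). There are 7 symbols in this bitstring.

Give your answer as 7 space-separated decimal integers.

Bit 0: prefix='0' (no match yet)
Bit 1: prefix='01' -> emit 'd', reset
Bit 2: prefix='0' (no match yet)
Bit 3: prefix='00' -> emit 'b', reset
Bit 4: prefix='0' (no match yet)
Bit 5: prefix='00' -> emit 'b', reset
Bit 6: prefix='0' (no match yet)
Bit 7: prefix='00' -> emit 'b', reset
Bit 8: prefix='1' -> emit 'c', reset
Bit 9: prefix='0' (no match yet)
Bit 10: prefix='00' -> emit 'b', reset
Bit 11: prefix='1' -> emit 'c', reset

Answer: 0 2 4 6 8 9 11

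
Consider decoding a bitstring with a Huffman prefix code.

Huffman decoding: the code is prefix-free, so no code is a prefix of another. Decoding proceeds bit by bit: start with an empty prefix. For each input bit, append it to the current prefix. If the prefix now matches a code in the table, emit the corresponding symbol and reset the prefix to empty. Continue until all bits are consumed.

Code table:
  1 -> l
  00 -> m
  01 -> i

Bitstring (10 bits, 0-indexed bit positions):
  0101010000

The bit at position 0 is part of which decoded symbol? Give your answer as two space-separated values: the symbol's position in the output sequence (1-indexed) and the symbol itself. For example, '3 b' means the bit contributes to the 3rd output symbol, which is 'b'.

Answer: 1 i

Derivation:
Bit 0: prefix='0' (no match yet)
Bit 1: prefix='01' -> emit 'i', reset
Bit 2: prefix='0' (no match yet)
Bit 3: prefix='01' -> emit 'i', reset
Bit 4: prefix='0' (no match yet)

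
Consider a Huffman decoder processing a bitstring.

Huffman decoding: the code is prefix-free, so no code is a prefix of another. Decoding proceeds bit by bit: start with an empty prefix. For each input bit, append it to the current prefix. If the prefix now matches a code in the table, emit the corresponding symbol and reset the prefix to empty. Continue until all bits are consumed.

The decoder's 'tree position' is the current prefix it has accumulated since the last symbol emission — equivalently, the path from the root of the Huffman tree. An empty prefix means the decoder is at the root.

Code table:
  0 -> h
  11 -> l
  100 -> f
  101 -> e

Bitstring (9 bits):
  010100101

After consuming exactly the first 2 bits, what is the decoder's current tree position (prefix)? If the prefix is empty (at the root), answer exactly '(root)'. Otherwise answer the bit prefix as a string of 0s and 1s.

Bit 0: prefix='0' -> emit 'h', reset
Bit 1: prefix='1' (no match yet)

Answer: 1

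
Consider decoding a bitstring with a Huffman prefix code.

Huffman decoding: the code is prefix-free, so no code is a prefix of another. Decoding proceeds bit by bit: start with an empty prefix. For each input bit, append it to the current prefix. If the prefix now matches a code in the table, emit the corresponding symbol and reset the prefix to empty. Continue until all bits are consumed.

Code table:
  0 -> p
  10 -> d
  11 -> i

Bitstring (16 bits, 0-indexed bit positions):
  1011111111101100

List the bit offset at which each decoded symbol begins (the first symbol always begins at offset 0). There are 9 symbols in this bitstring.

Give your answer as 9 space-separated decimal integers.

Answer: 0 2 4 6 8 10 12 14 15

Derivation:
Bit 0: prefix='1' (no match yet)
Bit 1: prefix='10' -> emit 'd', reset
Bit 2: prefix='1' (no match yet)
Bit 3: prefix='11' -> emit 'i', reset
Bit 4: prefix='1' (no match yet)
Bit 5: prefix='11' -> emit 'i', reset
Bit 6: prefix='1' (no match yet)
Bit 7: prefix='11' -> emit 'i', reset
Bit 8: prefix='1' (no match yet)
Bit 9: prefix='11' -> emit 'i', reset
Bit 10: prefix='1' (no match yet)
Bit 11: prefix='10' -> emit 'd', reset
Bit 12: prefix='1' (no match yet)
Bit 13: prefix='11' -> emit 'i', reset
Bit 14: prefix='0' -> emit 'p', reset
Bit 15: prefix='0' -> emit 'p', reset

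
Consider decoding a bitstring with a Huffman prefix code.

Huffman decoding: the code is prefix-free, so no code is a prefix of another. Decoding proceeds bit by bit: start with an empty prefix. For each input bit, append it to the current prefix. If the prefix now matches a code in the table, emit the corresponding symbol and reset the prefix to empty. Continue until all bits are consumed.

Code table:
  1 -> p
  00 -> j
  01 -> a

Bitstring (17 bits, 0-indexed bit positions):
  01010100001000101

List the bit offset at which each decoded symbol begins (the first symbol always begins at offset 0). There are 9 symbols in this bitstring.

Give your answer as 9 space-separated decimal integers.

Answer: 0 2 4 6 8 10 11 13 15

Derivation:
Bit 0: prefix='0' (no match yet)
Bit 1: prefix='01' -> emit 'a', reset
Bit 2: prefix='0' (no match yet)
Bit 3: prefix='01' -> emit 'a', reset
Bit 4: prefix='0' (no match yet)
Bit 5: prefix='01' -> emit 'a', reset
Bit 6: prefix='0' (no match yet)
Bit 7: prefix='00' -> emit 'j', reset
Bit 8: prefix='0' (no match yet)
Bit 9: prefix='00' -> emit 'j', reset
Bit 10: prefix='1' -> emit 'p', reset
Bit 11: prefix='0' (no match yet)
Bit 12: prefix='00' -> emit 'j', reset
Bit 13: prefix='0' (no match yet)
Bit 14: prefix='01' -> emit 'a', reset
Bit 15: prefix='0' (no match yet)
Bit 16: prefix='01' -> emit 'a', reset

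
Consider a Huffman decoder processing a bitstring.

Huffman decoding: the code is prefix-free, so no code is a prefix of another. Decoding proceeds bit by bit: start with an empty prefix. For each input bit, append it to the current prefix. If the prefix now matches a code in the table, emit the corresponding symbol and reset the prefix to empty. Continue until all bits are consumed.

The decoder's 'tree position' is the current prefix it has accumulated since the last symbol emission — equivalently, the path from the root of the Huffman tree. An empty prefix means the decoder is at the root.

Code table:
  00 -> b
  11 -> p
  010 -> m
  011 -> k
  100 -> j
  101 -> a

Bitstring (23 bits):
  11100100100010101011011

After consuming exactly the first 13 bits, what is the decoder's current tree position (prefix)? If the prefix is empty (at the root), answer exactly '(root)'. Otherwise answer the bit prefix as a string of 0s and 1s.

Bit 0: prefix='1' (no match yet)
Bit 1: prefix='11' -> emit 'p', reset
Bit 2: prefix='1' (no match yet)
Bit 3: prefix='10' (no match yet)
Bit 4: prefix='100' -> emit 'j', reset
Bit 5: prefix='1' (no match yet)
Bit 6: prefix='10' (no match yet)
Bit 7: prefix='100' -> emit 'j', reset
Bit 8: prefix='1' (no match yet)
Bit 9: prefix='10' (no match yet)
Bit 10: prefix='100' -> emit 'j', reset
Bit 11: prefix='0' (no match yet)
Bit 12: prefix='01' (no match yet)

Answer: 01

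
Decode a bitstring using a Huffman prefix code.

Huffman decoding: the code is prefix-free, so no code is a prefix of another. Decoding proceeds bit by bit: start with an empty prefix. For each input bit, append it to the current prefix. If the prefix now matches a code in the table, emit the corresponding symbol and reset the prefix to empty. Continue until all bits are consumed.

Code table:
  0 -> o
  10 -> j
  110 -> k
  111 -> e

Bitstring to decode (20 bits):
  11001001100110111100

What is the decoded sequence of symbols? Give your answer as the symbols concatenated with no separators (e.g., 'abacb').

Answer: kojokokejo

Derivation:
Bit 0: prefix='1' (no match yet)
Bit 1: prefix='11' (no match yet)
Bit 2: prefix='110' -> emit 'k', reset
Bit 3: prefix='0' -> emit 'o', reset
Bit 4: prefix='1' (no match yet)
Bit 5: prefix='10' -> emit 'j', reset
Bit 6: prefix='0' -> emit 'o', reset
Bit 7: prefix='1' (no match yet)
Bit 8: prefix='11' (no match yet)
Bit 9: prefix='110' -> emit 'k', reset
Bit 10: prefix='0' -> emit 'o', reset
Bit 11: prefix='1' (no match yet)
Bit 12: prefix='11' (no match yet)
Bit 13: prefix='110' -> emit 'k', reset
Bit 14: prefix='1' (no match yet)
Bit 15: prefix='11' (no match yet)
Bit 16: prefix='111' -> emit 'e', reset
Bit 17: prefix='1' (no match yet)
Bit 18: prefix='10' -> emit 'j', reset
Bit 19: prefix='0' -> emit 'o', reset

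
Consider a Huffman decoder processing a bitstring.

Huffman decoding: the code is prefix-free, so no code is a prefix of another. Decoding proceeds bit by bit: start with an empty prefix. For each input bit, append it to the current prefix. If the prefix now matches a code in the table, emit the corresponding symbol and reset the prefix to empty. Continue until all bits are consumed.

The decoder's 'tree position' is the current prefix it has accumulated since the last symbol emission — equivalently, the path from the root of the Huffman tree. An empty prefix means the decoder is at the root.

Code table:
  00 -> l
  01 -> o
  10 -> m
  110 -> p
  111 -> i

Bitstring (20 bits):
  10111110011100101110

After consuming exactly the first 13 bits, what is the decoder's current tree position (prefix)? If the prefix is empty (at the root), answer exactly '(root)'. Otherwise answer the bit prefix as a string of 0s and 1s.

Bit 0: prefix='1' (no match yet)
Bit 1: prefix='10' -> emit 'm', reset
Bit 2: prefix='1' (no match yet)
Bit 3: prefix='11' (no match yet)
Bit 4: prefix='111' -> emit 'i', reset
Bit 5: prefix='1' (no match yet)
Bit 6: prefix='11' (no match yet)
Bit 7: prefix='110' -> emit 'p', reset
Bit 8: prefix='0' (no match yet)
Bit 9: prefix='01' -> emit 'o', reset
Bit 10: prefix='1' (no match yet)
Bit 11: prefix='11' (no match yet)
Bit 12: prefix='110' -> emit 'p', reset

Answer: (root)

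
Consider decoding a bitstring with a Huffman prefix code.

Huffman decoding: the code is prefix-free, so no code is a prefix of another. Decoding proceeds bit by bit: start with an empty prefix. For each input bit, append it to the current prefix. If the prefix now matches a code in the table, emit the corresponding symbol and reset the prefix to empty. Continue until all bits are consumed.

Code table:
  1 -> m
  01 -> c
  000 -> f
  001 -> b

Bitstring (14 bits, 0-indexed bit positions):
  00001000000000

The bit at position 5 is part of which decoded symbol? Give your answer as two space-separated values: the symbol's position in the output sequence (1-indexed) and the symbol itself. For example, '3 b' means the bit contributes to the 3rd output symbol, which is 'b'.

Bit 0: prefix='0' (no match yet)
Bit 1: prefix='00' (no match yet)
Bit 2: prefix='000' -> emit 'f', reset
Bit 3: prefix='0' (no match yet)
Bit 4: prefix='01' -> emit 'c', reset
Bit 5: prefix='0' (no match yet)
Bit 6: prefix='00' (no match yet)
Bit 7: prefix='000' -> emit 'f', reset
Bit 8: prefix='0' (no match yet)
Bit 9: prefix='00' (no match yet)

Answer: 3 f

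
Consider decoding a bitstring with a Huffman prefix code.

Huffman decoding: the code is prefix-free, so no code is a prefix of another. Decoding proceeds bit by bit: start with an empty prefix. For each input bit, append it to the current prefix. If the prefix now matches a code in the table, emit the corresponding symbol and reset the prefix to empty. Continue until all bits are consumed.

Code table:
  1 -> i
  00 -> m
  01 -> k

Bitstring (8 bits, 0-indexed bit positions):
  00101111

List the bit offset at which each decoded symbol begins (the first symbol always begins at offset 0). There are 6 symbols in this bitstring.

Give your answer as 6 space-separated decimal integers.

Answer: 0 2 3 5 6 7

Derivation:
Bit 0: prefix='0' (no match yet)
Bit 1: prefix='00' -> emit 'm', reset
Bit 2: prefix='1' -> emit 'i', reset
Bit 3: prefix='0' (no match yet)
Bit 4: prefix='01' -> emit 'k', reset
Bit 5: prefix='1' -> emit 'i', reset
Bit 6: prefix='1' -> emit 'i', reset
Bit 7: prefix='1' -> emit 'i', reset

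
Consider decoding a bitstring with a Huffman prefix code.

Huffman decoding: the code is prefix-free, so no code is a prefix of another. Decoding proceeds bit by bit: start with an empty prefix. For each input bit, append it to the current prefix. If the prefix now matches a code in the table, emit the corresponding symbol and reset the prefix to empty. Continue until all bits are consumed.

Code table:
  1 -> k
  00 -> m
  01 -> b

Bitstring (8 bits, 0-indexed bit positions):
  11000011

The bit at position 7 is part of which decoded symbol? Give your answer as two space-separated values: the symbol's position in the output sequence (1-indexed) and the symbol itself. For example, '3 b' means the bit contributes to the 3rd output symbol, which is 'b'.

Answer: 6 k

Derivation:
Bit 0: prefix='1' -> emit 'k', reset
Bit 1: prefix='1' -> emit 'k', reset
Bit 2: prefix='0' (no match yet)
Bit 3: prefix='00' -> emit 'm', reset
Bit 4: prefix='0' (no match yet)
Bit 5: prefix='00' -> emit 'm', reset
Bit 6: prefix='1' -> emit 'k', reset
Bit 7: prefix='1' -> emit 'k', reset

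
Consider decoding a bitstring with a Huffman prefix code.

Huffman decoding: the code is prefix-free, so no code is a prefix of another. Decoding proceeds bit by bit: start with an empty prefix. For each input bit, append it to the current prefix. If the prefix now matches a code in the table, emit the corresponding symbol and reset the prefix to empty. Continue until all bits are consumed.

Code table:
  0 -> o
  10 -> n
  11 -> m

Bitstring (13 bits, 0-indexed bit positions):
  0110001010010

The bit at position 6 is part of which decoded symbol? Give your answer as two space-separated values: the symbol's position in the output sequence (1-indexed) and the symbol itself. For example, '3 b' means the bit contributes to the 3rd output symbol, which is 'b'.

Answer: 6 n

Derivation:
Bit 0: prefix='0' -> emit 'o', reset
Bit 1: prefix='1' (no match yet)
Bit 2: prefix='11' -> emit 'm', reset
Bit 3: prefix='0' -> emit 'o', reset
Bit 4: prefix='0' -> emit 'o', reset
Bit 5: prefix='0' -> emit 'o', reset
Bit 6: prefix='1' (no match yet)
Bit 7: prefix='10' -> emit 'n', reset
Bit 8: prefix='1' (no match yet)
Bit 9: prefix='10' -> emit 'n', reset
Bit 10: prefix='0' -> emit 'o', reset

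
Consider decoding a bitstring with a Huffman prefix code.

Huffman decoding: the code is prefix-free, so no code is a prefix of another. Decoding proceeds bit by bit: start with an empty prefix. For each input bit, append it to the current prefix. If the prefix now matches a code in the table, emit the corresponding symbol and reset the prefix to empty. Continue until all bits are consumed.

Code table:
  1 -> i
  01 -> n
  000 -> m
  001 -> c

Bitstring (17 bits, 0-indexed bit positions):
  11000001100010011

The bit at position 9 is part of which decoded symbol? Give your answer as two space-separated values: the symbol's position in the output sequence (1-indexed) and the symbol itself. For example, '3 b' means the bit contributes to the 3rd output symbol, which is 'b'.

Answer: 6 m

Derivation:
Bit 0: prefix='1' -> emit 'i', reset
Bit 1: prefix='1' -> emit 'i', reset
Bit 2: prefix='0' (no match yet)
Bit 3: prefix='00' (no match yet)
Bit 4: prefix='000' -> emit 'm', reset
Bit 5: prefix='0' (no match yet)
Bit 6: prefix='00' (no match yet)
Bit 7: prefix='001' -> emit 'c', reset
Bit 8: prefix='1' -> emit 'i', reset
Bit 9: prefix='0' (no match yet)
Bit 10: prefix='00' (no match yet)
Bit 11: prefix='000' -> emit 'm', reset
Bit 12: prefix='1' -> emit 'i', reset
Bit 13: prefix='0' (no match yet)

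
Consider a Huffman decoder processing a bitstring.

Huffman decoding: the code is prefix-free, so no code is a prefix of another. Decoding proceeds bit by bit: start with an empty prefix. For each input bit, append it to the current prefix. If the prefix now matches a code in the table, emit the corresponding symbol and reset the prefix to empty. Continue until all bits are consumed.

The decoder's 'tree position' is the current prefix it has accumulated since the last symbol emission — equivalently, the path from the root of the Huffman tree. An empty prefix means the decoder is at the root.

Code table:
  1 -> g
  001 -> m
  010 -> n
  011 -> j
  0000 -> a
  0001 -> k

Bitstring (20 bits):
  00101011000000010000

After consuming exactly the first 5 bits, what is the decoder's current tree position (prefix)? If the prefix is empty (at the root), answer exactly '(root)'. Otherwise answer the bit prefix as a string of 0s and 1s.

Answer: 01

Derivation:
Bit 0: prefix='0' (no match yet)
Bit 1: prefix='00' (no match yet)
Bit 2: prefix='001' -> emit 'm', reset
Bit 3: prefix='0' (no match yet)
Bit 4: prefix='01' (no match yet)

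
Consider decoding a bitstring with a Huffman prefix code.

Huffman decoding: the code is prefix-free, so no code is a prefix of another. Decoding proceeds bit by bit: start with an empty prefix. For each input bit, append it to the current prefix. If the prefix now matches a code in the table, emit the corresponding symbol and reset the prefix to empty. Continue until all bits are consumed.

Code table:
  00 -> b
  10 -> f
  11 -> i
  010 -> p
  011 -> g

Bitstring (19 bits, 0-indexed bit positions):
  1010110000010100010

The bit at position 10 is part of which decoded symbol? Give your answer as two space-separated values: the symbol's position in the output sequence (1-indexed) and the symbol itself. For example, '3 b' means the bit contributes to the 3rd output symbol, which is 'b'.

Bit 0: prefix='1' (no match yet)
Bit 1: prefix='10' -> emit 'f', reset
Bit 2: prefix='1' (no match yet)
Bit 3: prefix='10' -> emit 'f', reset
Bit 4: prefix='1' (no match yet)
Bit 5: prefix='11' -> emit 'i', reset
Bit 6: prefix='0' (no match yet)
Bit 7: prefix='00' -> emit 'b', reset
Bit 8: prefix='0' (no match yet)
Bit 9: prefix='00' -> emit 'b', reset
Bit 10: prefix='0' (no match yet)
Bit 11: prefix='01' (no match yet)
Bit 12: prefix='010' -> emit 'p', reset
Bit 13: prefix='1' (no match yet)
Bit 14: prefix='10' -> emit 'f', reset

Answer: 6 p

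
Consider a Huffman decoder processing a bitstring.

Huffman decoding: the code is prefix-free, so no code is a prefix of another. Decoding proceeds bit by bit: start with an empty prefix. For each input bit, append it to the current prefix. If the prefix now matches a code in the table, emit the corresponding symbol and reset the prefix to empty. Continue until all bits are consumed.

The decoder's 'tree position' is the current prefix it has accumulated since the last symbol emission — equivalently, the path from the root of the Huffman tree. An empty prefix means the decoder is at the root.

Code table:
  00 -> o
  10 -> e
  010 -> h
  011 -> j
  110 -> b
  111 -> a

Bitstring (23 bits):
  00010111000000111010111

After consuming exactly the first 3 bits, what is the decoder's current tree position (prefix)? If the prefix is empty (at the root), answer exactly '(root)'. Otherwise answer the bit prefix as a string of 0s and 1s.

Answer: 0

Derivation:
Bit 0: prefix='0' (no match yet)
Bit 1: prefix='00' -> emit 'o', reset
Bit 2: prefix='0' (no match yet)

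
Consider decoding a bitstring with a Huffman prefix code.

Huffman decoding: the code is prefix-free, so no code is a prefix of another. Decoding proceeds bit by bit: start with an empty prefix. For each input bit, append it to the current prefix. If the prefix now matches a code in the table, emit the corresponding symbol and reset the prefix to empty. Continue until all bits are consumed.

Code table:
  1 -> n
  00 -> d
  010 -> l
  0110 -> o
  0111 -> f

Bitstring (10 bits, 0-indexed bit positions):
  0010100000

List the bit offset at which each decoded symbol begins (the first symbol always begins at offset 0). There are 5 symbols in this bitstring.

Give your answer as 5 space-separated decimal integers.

Answer: 0 2 3 6 8

Derivation:
Bit 0: prefix='0' (no match yet)
Bit 1: prefix='00' -> emit 'd', reset
Bit 2: prefix='1' -> emit 'n', reset
Bit 3: prefix='0' (no match yet)
Bit 4: prefix='01' (no match yet)
Bit 5: prefix='010' -> emit 'l', reset
Bit 6: prefix='0' (no match yet)
Bit 7: prefix='00' -> emit 'd', reset
Bit 8: prefix='0' (no match yet)
Bit 9: prefix='00' -> emit 'd', reset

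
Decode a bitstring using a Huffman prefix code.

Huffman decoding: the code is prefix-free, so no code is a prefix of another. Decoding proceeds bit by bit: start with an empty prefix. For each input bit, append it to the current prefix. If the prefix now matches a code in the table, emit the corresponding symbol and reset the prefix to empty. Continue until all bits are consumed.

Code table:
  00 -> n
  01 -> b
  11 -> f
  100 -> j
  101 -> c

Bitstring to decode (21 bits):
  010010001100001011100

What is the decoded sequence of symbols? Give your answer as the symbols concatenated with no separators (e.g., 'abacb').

Bit 0: prefix='0' (no match yet)
Bit 1: prefix='01' -> emit 'b', reset
Bit 2: prefix='0' (no match yet)
Bit 3: prefix='00' -> emit 'n', reset
Bit 4: prefix='1' (no match yet)
Bit 5: prefix='10' (no match yet)
Bit 6: prefix='100' -> emit 'j', reset
Bit 7: prefix='0' (no match yet)
Bit 8: prefix='01' -> emit 'b', reset
Bit 9: prefix='1' (no match yet)
Bit 10: prefix='10' (no match yet)
Bit 11: prefix='100' -> emit 'j', reset
Bit 12: prefix='0' (no match yet)
Bit 13: prefix='00' -> emit 'n', reset
Bit 14: prefix='1' (no match yet)
Bit 15: prefix='10' (no match yet)
Bit 16: prefix='101' -> emit 'c', reset
Bit 17: prefix='1' (no match yet)
Bit 18: prefix='11' -> emit 'f', reset
Bit 19: prefix='0' (no match yet)
Bit 20: prefix='00' -> emit 'n', reset

Answer: bnjbjncfn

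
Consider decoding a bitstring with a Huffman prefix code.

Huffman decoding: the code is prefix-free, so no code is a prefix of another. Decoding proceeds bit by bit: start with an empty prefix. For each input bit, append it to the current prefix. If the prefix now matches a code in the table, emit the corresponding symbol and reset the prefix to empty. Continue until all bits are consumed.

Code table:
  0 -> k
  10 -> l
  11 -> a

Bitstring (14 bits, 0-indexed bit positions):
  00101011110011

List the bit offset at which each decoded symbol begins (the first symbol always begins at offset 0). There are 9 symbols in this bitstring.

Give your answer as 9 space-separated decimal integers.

Answer: 0 1 2 4 6 8 10 11 12

Derivation:
Bit 0: prefix='0' -> emit 'k', reset
Bit 1: prefix='0' -> emit 'k', reset
Bit 2: prefix='1' (no match yet)
Bit 3: prefix='10' -> emit 'l', reset
Bit 4: prefix='1' (no match yet)
Bit 5: prefix='10' -> emit 'l', reset
Bit 6: prefix='1' (no match yet)
Bit 7: prefix='11' -> emit 'a', reset
Bit 8: prefix='1' (no match yet)
Bit 9: prefix='11' -> emit 'a', reset
Bit 10: prefix='0' -> emit 'k', reset
Bit 11: prefix='0' -> emit 'k', reset
Bit 12: prefix='1' (no match yet)
Bit 13: prefix='11' -> emit 'a', reset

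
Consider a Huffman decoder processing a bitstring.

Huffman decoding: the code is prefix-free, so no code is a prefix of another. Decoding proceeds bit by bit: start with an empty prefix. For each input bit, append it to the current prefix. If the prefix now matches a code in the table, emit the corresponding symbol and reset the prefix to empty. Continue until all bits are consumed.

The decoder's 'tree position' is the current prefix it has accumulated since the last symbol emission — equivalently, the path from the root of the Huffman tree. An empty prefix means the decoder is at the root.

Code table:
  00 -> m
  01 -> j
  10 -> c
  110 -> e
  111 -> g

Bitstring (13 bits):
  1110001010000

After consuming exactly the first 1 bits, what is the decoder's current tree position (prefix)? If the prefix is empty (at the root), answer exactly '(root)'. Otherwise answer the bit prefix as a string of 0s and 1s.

Answer: 1

Derivation:
Bit 0: prefix='1' (no match yet)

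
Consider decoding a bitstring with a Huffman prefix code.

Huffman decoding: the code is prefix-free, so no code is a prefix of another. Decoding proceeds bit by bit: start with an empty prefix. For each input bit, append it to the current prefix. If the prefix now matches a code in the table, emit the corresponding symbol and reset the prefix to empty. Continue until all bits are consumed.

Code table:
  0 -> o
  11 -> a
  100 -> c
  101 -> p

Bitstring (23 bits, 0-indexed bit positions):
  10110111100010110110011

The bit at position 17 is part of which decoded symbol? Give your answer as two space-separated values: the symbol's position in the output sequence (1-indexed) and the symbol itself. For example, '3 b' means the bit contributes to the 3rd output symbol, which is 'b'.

Answer: 7 p

Derivation:
Bit 0: prefix='1' (no match yet)
Bit 1: prefix='10' (no match yet)
Bit 2: prefix='101' -> emit 'p', reset
Bit 3: prefix='1' (no match yet)
Bit 4: prefix='10' (no match yet)
Bit 5: prefix='101' -> emit 'p', reset
Bit 6: prefix='1' (no match yet)
Bit 7: prefix='11' -> emit 'a', reset
Bit 8: prefix='1' (no match yet)
Bit 9: prefix='10' (no match yet)
Bit 10: prefix='100' -> emit 'c', reset
Bit 11: prefix='0' -> emit 'o', reset
Bit 12: prefix='1' (no match yet)
Bit 13: prefix='10' (no match yet)
Bit 14: prefix='101' -> emit 'p', reset
Bit 15: prefix='1' (no match yet)
Bit 16: prefix='10' (no match yet)
Bit 17: prefix='101' -> emit 'p', reset
Bit 18: prefix='1' (no match yet)
Bit 19: prefix='10' (no match yet)
Bit 20: prefix='100' -> emit 'c', reset
Bit 21: prefix='1' (no match yet)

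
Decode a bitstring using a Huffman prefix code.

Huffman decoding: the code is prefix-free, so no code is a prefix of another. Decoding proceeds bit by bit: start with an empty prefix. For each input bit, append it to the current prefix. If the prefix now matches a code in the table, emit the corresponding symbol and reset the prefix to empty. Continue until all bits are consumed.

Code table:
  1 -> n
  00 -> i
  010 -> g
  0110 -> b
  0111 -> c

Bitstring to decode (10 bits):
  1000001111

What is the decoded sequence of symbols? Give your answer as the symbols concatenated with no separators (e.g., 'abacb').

Bit 0: prefix='1' -> emit 'n', reset
Bit 1: prefix='0' (no match yet)
Bit 2: prefix='00' -> emit 'i', reset
Bit 3: prefix='0' (no match yet)
Bit 4: prefix='00' -> emit 'i', reset
Bit 5: prefix='0' (no match yet)
Bit 6: prefix='01' (no match yet)
Bit 7: prefix='011' (no match yet)
Bit 8: prefix='0111' -> emit 'c', reset
Bit 9: prefix='1' -> emit 'n', reset

Answer: niicn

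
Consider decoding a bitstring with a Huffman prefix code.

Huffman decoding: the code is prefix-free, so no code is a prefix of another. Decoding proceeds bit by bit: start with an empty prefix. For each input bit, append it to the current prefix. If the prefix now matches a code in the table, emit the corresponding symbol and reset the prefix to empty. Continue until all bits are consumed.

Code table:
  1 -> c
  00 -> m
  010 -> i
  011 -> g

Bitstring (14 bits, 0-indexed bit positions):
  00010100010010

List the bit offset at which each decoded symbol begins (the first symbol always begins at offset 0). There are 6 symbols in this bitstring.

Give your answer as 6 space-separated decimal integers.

Bit 0: prefix='0' (no match yet)
Bit 1: prefix='00' -> emit 'm', reset
Bit 2: prefix='0' (no match yet)
Bit 3: prefix='01' (no match yet)
Bit 4: prefix='010' -> emit 'i', reset
Bit 5: prefix='1' -> emit 'c', reset
Bit 6: prefix='0' (no match yet)
Bit 7: prefix='00' -> emit 'm', reset
Bit 8: prefix='0' (no match yet)
Bit 9: prefix='01' (no match yet)
Bit 10: prefix='010' -> emit 'i', reset
Bit 11: prefix='0' (no match yet)
Bit 12: prefix='01' (no match yet)
Bit 13: prefix='010' -> emit 'i', reset

Answer: 0 2 5 6 8 11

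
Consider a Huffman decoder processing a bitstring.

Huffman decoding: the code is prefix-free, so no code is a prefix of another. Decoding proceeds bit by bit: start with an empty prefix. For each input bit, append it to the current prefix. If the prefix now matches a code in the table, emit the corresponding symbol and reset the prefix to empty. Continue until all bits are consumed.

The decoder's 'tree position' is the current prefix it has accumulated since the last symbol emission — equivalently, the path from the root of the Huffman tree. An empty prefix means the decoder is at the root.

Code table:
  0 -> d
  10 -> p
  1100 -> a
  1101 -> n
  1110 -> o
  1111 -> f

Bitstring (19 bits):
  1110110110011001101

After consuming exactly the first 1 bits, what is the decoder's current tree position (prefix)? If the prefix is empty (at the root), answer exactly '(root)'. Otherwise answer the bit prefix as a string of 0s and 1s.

Bit 0: prefix='1' (no match yet)

Answer: 1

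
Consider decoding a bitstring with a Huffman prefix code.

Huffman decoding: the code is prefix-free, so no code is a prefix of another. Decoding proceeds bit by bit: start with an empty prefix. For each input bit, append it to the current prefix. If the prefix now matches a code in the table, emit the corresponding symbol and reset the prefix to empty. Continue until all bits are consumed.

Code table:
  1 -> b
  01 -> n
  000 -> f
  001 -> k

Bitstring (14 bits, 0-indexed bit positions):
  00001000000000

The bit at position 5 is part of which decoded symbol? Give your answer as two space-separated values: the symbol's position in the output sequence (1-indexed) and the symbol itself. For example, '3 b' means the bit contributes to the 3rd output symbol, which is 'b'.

Answer: 3 f

Derivation:
Bit 0: prefix='0' (no match yet)
Bit 1: prefix='00' (no match yet)
Bit 2: prefix='000' -> emit 'f', reset
Bit 3: prefix='0' (no match yet)
Bit 4: prefix='01' -> emit 'n', reset
Bit 5: prefix='0' (no match yet)
Bit 6: prefix='00' (no match yet)
Bit 7: prefix='000' -> emit 'f', reset
Bit 8: prefix='0' (no match yet)
Bit 9: prefix='00' (no match yet)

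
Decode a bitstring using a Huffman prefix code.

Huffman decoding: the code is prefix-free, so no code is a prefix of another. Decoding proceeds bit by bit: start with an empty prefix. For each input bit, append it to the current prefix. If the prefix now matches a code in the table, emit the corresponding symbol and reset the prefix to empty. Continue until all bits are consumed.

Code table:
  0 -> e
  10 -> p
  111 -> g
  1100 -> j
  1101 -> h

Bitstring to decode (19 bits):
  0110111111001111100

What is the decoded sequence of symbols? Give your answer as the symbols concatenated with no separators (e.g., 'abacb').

Answer: ehgjgj

Derivation:
Bit 0: prefix='0' -> emit 'e', reset
Bit 1: prefix='1' (no match yet)
Bit 2: prefix='11' (no match yet)
Bit 3: prefix='110' (no match yet)
Bit 4: prefix='1101' -> emit 'h', reset
Bit 5: prefix='1' (no match yet)
Bit 6: prefix='11' (no match yet)
Bit 7: prefix='111' -> emit 'g', reset
Bit 8: prefix='1' (no match yet)
Bit 9: prefix='11' (no match yet)
Bit 10: prefix='110' (no match yet)
Bit 11: prefix='1100' -> emit 'j', reset
Bit 12: prefix='1' (no match yet)
Bit 13: prefix='11' (no match yet)
Bit 14: prefix='111' -> emit 'g', reset
Bit 15: prefix='1' (no match yet)
Bit 16: prefix='11' (no match yet)
Bit 17: prefix='110' (no match yet)
Bit 18: prefix='1100' -> emit 'j', reset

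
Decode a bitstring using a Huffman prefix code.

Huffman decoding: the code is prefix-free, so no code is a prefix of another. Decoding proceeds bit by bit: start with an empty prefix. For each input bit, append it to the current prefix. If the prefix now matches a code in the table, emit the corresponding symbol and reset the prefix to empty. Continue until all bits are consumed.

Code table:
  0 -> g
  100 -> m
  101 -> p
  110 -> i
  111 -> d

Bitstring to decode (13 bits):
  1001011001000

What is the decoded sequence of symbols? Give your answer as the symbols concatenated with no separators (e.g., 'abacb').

Answer: mpmmg

Derivation:
Bit 0: prefix='1' (no match yet)
Bit 1: prefix='10' (no match yet)
Bit 2: prefix='100' -> emit 'm', reset
Bit 3: prefix='1' (no match yet)
Bit 4: prefix='10' (no match yet)
Bit 5: prefix='101' -> emit 'p', reset
Bit 6: prefix='1' (no match yet)
Bit 7: prefix='10' (no match yet)
Bit 8: prefix='100' -> emit 'm', reset
Bit 9: prefix='1' (no match yet)
Bit 10: prefix='10' (no match yet)
Bit 11: prefix='100' -> emit 'm', reset
Bit 12: prefix='0' -> emit 'g', reset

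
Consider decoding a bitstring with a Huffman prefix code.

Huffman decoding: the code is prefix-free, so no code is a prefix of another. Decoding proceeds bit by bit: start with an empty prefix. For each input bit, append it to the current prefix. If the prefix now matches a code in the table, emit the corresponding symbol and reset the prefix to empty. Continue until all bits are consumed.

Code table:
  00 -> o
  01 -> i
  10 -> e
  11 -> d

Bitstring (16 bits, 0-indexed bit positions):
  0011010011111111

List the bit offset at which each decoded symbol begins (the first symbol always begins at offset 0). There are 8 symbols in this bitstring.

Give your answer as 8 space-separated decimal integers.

Answer: 0 2 4 6 8 10 12 14

Derivation:
Bit 0: prefix='0' (no match yet)
Bit 1: prefix='00' -> emit 'o', reset
Bit 2: prefix='1' (no match yet)
Bit 3: prefix='11' -> emit 'd', reset
Bit 4: prefix='0' (no match yet)
Bit 5: prefix='01' -> emit 'i', reset
Bit 6: prefix='0' (no match yet)
Bit 7: prefix='00' -> emit 'o', reset
Bit 8: prefix='1' (no match yet)
Bit 9: prefix='11' -> emit 'd', reset
Bit 10: prefix='1' (no match yet)
Bit 11: prefix='11' -> emit 'd', reset
Bit 12: prefix='1' (no match yet)
Bit 13: prefix='11' -> emit 'd', reset
Bit 14: prefix='1' (no match yet)
Bit 15: prefix='11' -> emit 'd', reset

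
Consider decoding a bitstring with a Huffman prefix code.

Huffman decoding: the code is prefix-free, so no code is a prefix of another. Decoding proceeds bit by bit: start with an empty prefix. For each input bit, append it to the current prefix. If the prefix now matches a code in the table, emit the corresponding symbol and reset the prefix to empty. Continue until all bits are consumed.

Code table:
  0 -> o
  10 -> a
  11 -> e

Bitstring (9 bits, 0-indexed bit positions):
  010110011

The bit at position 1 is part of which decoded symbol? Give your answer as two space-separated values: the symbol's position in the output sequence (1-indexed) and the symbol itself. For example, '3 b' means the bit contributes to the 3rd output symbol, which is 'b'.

Answer: 2 a

Derivation:
Bit 0: prefix='0' -> emit 'o', reset
Bit 1: prefix='1' (no match yet)
Bit 2: prefix='10' -> emit 'a', reset
Bit 3: prefix='1' (no match yet)
Bit 4: prefix='11' -> emit 'e', reset
Bit 5: prefix='0' -> emit 'o', reset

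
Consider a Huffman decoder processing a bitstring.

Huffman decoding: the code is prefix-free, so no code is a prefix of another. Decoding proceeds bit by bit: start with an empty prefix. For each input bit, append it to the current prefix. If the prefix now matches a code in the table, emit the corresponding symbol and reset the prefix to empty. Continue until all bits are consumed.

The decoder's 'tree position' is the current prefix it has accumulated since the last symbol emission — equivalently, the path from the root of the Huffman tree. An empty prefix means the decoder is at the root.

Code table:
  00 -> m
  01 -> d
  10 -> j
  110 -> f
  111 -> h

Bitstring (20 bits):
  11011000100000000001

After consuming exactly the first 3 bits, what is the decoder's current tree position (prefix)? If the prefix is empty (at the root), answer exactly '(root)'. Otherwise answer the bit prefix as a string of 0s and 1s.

Answer: (root)

Derivation:
Bit 0: prefix='1' (no match yet)
Bit 1: prefix='11' (no match yet)
Bit 2: prefix='110' -> emit 'f', reset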